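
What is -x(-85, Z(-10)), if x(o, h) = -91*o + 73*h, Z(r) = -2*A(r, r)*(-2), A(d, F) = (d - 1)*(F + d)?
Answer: -71975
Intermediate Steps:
A(d, F) = (-1 + d)*(F + d)
Z(r) = -8*r + 8*r² (Z(r) = -2*(r² - r - r + r*r)*(-2) = -2*(r² - r - r + r²)*(-2) = -2*(-2*r + 2*r²)*(-2) = (-4*r² + 4*r)*(-2) = -8*r + 8*r²)
-x(-85, Z(-10)) = -(-91*(-85) + 73*(8*(-10)*(-1 - 10))) = -(7735 + 73*(8*(-10)*(-11))) = -(7735 + 73*880) = -(7735 + 64240) = -1*71975 = -71975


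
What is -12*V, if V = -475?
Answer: 5700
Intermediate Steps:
-12*V = -12*(-475) = 5700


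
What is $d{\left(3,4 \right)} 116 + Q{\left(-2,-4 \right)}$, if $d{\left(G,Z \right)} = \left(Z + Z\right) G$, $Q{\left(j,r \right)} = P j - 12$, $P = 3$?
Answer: $2766$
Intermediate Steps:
$Q{\left(j,r \right)} = -12 + 3 j$ ($Q{\left(j,r \right)} = 3 j - 12 = -12 + 3 j$)
$d{\left(G,Z \right)} = 2 G Z$ ($d{\left(G,Z \right)} = 2 Z G = 2 G Z$)
$d{\left(3,4 \right)} 116 + Q{\left(-2,-4 \right)} = 2 \cdot 3 \cdot 4 \cdot 116 + \left(-12 + 3 \left(-2\right)\right) = 24 \cdot 116 - 18 = 2784 - 18 = 2766$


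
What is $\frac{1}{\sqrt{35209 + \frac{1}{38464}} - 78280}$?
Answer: $- \frac{3010961920}{235696744818623} - \frac{8 \sqrt{813921665177}}{235696744818623} \approx -1.2805 \cdot 10^{-5}$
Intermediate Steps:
$\frac{1}{\sqrt{35209 + \frac{1}{38464}} - 78280} = \frac{1}{\sqrt{\frac{1354278977}{38464}} - 78280} = \frac{1}{\frac{\sqrt{813921665177}}{4808} - 78280} = \frac{1}{-78280 + \frac{\sqrt{813921665177}}{4808}}$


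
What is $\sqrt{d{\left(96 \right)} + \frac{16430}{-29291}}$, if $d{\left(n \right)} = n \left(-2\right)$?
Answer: $\frac{i \sqrt{165210085882}}{29291} \approx 13.877 i$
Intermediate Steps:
$d{\left(n \right)} = - 2 n$
$\sqrt{d{\left(96 \right)} + \frac{16430}{-29291}} = \sqrt{\left(-2\right) 96 + \frac{16430}{-29291}} = \sqrt{-192 + 16430 \left(- \frac{1}{29291}\right)} = \sqrt{-192 - \frac{16430}{29291}} = \sqrt{- \frac{5640302}{29291}} = \frac{i \sqrt{165210085882}}{29291}$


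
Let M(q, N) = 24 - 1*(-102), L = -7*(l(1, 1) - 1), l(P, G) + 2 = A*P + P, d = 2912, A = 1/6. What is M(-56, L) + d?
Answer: 3038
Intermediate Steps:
A = ⅙ ≈ 0.16667
l(P, G) = -2 + 7*P/6 (l(P, G) = -2 + (P/6 + P) = -2 + 7*P/6)
L = 77/6 (L = -7*((-2 + (7/6)*1) - 1) = -7*((-2 + 7/6) - 1) = -7*(-⅚ - 1) = -7*(-11/6) = 77/6 ≈ 12.833)
M(q, N) = 126 (M(q, N) = 24 + 102 = 126)
M(-56, L) + d = 126 + 2912 = 3038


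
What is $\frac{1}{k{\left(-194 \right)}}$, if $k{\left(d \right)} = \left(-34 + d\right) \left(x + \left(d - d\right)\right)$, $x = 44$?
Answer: $- \frac{1}{10032} \approx -9.9681 \cdot 10^{-5}$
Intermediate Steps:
$k{\left(d \right)} = -1496 + 44 d$ ($k{\left(d \right)} = \left(-34 + d\right) \left(44 + \left(d - d\right)\right) = \left(-34 + d\right) \left(44 + 0\right) = \left(-34 + d\right) 44 = -1496 + 44 d$)
$\frac{1}{k{\left(-194 \right)}} = \frac{1}{-1496 + 44 \left(-194\right)} = \frac{1}{-1496 - 8536} = \frac{1}{-10032} = - \frac{1}{10032}$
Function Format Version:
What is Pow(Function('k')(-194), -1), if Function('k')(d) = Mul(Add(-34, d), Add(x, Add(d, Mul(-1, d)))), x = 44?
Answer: Rational(-1, 10032) ≈ -9.9681e-5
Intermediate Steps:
Function('k')(d) = Add(-1496, Mul(44, d)) (Function('k')(d) = Mul(Add(-34, d), Add(44, Add(d, Mul(-1, d)))) = Mul(Add(-34, d), Add(44, 0)) = Mul(Add(-34, d), 44) = Add(-1496, Mul(44, d)))
Pow(Function('k')(-194), -1) = Pow(Add(-1496, Mul(44, -194)), -1) = Pow(Add(-1496, -8536), -1) = Pow(-10032, -1) = Rational(-1, 10032)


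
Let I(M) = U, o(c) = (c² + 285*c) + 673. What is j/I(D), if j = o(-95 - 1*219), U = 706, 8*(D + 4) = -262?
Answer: 9779/706 ≈ 13.851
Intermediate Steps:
D = -147/4 (D = -4 + (⅛)*(-262) = -4 - 131/4 = -147/4 ≈ -36.750)
o(c) = 673 + c² + 285*c
I(M) = 706
j = 9779 (j = 673 + (-95 - 1*219)² + 285*(-95 - 1*219) = 673 + (-95 - 219)² + 285*(-95 - 219) = 673 + (-314)² + 285*(-314) = 673 + 98596 - 89490 = 9779)
j/I(D) = 9779/706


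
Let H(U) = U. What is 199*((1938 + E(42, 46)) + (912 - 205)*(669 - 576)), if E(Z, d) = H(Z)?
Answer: 13478469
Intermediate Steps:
E(Z, d) = Z
199*((1938 + E(42, 46)) + (912 - 205)*(669 - 576)) = 199*((1938 + 42) + (912 - 205)*(669 - 576)) = 199*(1980 + 707*93) = 199*(1980 + 65751) = 199*67731 = 13478469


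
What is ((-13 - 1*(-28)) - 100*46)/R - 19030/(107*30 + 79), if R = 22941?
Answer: -41058845/6859359 ≈ -5.9858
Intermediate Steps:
((-13 - 1*(-28)) - 100*46)/R - 19030/(107*30 + 79) = ((-13 - 1*(-28)) - 100*46)/22941 - 19030/(107*30 + 79) = ((-13 + 28) - 4600)*(1/22941) - 19030/(3210 + 79) = (15 - 4600)*(1/22941) - 19030/3289 = -4585*1/22941 - 19030*1/3289 = -4585/22941 - 1730/299 = -41058845/6859359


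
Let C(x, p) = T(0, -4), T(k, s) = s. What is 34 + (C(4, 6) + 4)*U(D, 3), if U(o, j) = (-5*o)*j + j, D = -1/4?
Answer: 34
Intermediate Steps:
C(x, p) = -4
D = -1/4 (D = -1*1/4 = -1/4 ≈ -0.25000)
U(o, j) = j - 5*j*o (U(o, j) = -5*j*o + j = j - 5*j*o)
34 + (C(4, 6) + 4)*U(D, 3) = 34 + (-4 + 4)*(3*(1 - 5*(-1/4))) = 34 + 0*(3*(1 + 5/4)) = 34 + 0*(3*(9/4)) = 34 + 0*(27/4) = 34 + 0 = 34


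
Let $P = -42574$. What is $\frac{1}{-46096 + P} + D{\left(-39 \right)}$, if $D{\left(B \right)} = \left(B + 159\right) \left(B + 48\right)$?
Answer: $\frac{95763599}{88670} \approx 1080.0$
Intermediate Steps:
$D{\left(B \right)} = \left(48 + B\right) \left(159 + B\right)$ ($D{\left(B \right)} = \left(159 + B\right) \left(48 + B\right) = \left(48 + B\right) \left(159 + B\right)$)
$\frac{1}{-46096 + P} + D{\left(-39 \right)} = \frac{1}{-46096 - 42574} + \left(7632 + \left(-39\right)^{2} + 207 \left(-39\right)\right) = \frac{1}{-88670} + \left(7632 + 1521 - 8073\right) = - \frac{1}{88670} + 1080 = \frac{95763599}{88670}$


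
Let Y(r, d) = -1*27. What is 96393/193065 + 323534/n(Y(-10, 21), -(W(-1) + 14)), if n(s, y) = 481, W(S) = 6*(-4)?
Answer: 20836485581/30954755 ≈ 673.13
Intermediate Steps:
Y(r, d) = -27
W(S) = -24
96393/193065 + 323534/n(Y(-10, 21), -(W(-1) + 14)) = 96393/193065 + 323534/481 = 96393*(1/193065) + 323534*(1/481) = 32131/64355 + 323534/481 = 20836485581/30954755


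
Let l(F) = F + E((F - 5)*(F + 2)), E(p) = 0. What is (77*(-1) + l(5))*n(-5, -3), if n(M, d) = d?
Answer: 216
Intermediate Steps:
l(F) = F (l(F) = F + 0 = F)
(77*(-1) + l(5))*n(-5, -3) = (77*(-1) + 5)*(-3) = (-77 + 5)*(-3) = -72*(-3) = 216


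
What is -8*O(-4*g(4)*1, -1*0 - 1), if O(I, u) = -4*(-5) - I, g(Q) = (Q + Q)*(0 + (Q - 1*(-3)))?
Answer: -1952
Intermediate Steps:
g(Q) = 2*Q*(3 + Q) (g(Q) = (2*Q)*(0 + (Q + 3)) = (2*Q)*(0 + (3 + Q)) = (2*Q)*(3 + Q) = 2*Q*(3 + Q))
O(I, u) = 20 - I
-8*O(-4*g(4)*1, -1*0 - 1) = -8*(20 - (-8*4*(3 + 4))) = -8*(20 - (-8*4*7)) = -8*(20 - (-4*56)) = -8*(20 - (-224)) = -8*(20 - 1*(-224)) = -8*(20 + 224) = -8*244 = -1952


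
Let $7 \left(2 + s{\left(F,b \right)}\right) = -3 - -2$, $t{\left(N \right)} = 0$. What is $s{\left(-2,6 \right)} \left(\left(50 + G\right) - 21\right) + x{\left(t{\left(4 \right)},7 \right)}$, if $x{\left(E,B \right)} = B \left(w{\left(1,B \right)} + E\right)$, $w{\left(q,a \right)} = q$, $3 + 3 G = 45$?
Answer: $- \frac{596}{7} \approx -85.143$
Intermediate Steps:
$G = 14$ ($G = -1 + \frac{1}{3} \cdot 45 = -1 + 15 = 14$)
$s{\left(F,b \right)} = - \frac{15}{7}$ ($s{\left(F,b \right)} = -2 + \frac{-3 - -2}{7} = -2 + \frac{-3 + 2}{7} = -2 + \frac{1}{7} \left(-1\right) = -2 - \frac{1}{7} = - \frac{15}{7}$)
$x{\left(E,B \right)} = B \left(1 + E\right)$
$s{\left(-2,6 \right)} \left(\left(50 + G\right) - 21\right) + x{\left(t{\left(4 \right)},7 \right)} = - \frac{15 \left(\left(50 + 14\right) - 21\right)}{7} + 7 \left(1 + 0\right) = - \frac{15 \left(64 - 21\right)}{7} + 7 \cdot 1 = \left(- \frac{15}{7}\right) 43 + 7 = - \frac{645}{7} + 7 = - \frac{596}{7}$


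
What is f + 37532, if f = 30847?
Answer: 68379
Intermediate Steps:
f + 37532 = 30847 + 37532 = 68379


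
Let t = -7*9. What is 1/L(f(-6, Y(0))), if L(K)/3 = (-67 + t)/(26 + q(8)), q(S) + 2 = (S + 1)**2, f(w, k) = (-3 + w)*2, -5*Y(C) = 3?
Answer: -7/26 ≈ -0.26923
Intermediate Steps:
Y(C) = -3/5 (Y(C) = -1/5*3 = -3/5)
f(w, k) = -6 + 2*w
t = -63
q(S) = -2 + (1 + S)**2 (q(S) = -2 + (S + 1)**2 = -2 + (1 + S)**2)
L(K) = -26/7 (L(K) = 3*((-67 - 63)/(26 + (-2 + (1 + 8)**2))) = 3*(-130/(26 + (-2 + 9**2))) = 3*(-130/(26 + (-2 + 81))) = 3*(-130/(26 + 79)) = 3*(-130/105) = 3*(-130*1/105) = 3*(-26/21) = -26/7)
1/L(f(-6, Y(0))) = 1/(-26/7) = -7/26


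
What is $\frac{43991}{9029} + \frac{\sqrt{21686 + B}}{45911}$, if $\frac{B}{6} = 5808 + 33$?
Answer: $\frac{43991}{9029} + \frac{2 \sqrt{14183}}{45911} \approx 4.8774$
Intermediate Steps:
$B = 35046$ ($B = 6 \left(5808 + 33\right) = 6 \cdot 5841 = 35046$)
$\frac{43991}{9029} + \frac{\sqrt{21686 + B}}{45911} = \frac{43991}{9029} + \frac{\sqrt{21686 + 35046}}{45911} = 43991 \cdot \frac{1}{9029} + \sqrt{56732} \cdot \frac{1}{45911} = \frac{43991}{9029} + 2 \sqrt{14183} \cdot \frac{1}{45911} = \frac{43991}{9029} + \frac{2 \sqrt{14183}}{45911}$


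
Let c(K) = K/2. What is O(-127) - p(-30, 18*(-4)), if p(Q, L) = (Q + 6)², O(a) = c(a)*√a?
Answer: -576 - 127*I*√127/2 ≈ -576.0 - 715.61*I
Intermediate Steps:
c(K) = K/2 (c(K) = K*(½) = K/2)
O(a) = a^(3/2)/2 (O(a) = (a/2)*√a = a^(3/2)/2)
p(Q, L) = (6 + Q)²
O(-127) - p(-30, 18*(-4)) = (-127)^(3/2)/2 - (6 - 30)² = (-127*I*√127)/2 - 1*(-24)² = -127*I*√127/2 - 1*576 = -127*I*√127/2 - 576 = -576 - 127*I*√127/2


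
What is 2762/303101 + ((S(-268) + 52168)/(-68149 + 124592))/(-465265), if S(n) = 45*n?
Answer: 72520593740082/7959720931876895 ≈ 0.0091109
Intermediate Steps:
2762/303101 + ((S(-268) + 52168)/(-68149 + 124592))/(-465265) = 2762/303101 + ((45*(-268) + 52168)/(-68149 + 124592))/(-465265) = 2762*(1/303101) + ((-12060 + 52168)/56443)*(-1/465265) = 2762/303101 + (40108*(1/56443))*(-1/465265) = 2762/303101 + (40108/56443)*(-1/465265) = 2762/303101 - 40108/26260952395 = 72520593740082/7959720931876895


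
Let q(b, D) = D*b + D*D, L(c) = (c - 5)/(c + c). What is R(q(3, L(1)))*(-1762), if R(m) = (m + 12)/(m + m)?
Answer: 4405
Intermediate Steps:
L(c) = (-5 + c)/(2*c) (L(c) = (-5 + c)/((2*c)) = (-5 + c)*(1/(2*c)) = (-5 + c)/(2*c))
q(b, D) = D² + D*b (q(b, D) = D*b + D² = D² + D*b)
R(m) = (12 + m)/(2*m) (R(m) = (12 + m)/((2*m)) = (12 + m)*(1/(2*m)) = (12 + m)/(2*m))
R(q(3, L(1)))*(-1762) = ((12 + ((½)*(-5 + 1)/1)*((½)*(-5 + 1)/1 + 3))/(2*((((½)*(-5 + 1)/1)*((½)*(-5 + 1)/1 + 3)))))*(-1762) = ((12 + ((½)*1*(-4))*((½)*1*(-4) + 3))/(2*((((½)*1*(-4))*((½)*1*(-4) + 3)))))*(-1762) = ((12 - 2*(-2 + 3))/(2*((-2*(-2 + 3)))))*(-1762) = ((12 - 2*1)/(2*((-2*1))))*(-1762) = ((½)*(12 - 2)/(-2))*(-1762) = ((½)*(-½)*10)*(-1762) = -5/2*(-1762) = 4405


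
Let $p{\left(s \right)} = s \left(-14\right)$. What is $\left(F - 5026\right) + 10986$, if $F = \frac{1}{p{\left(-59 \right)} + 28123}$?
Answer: $\frac{172536041}{28949} \approx 5960.0$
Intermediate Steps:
$p{\left(s \right)} = - 14 s$
$F = \frac{1}{28949}$ ($F = \frac{1}{\left(-14\right) \left(-59\right) + 28123} = \frac{1}{826 + 28123} = \frac{1}{28949} \approx 3.4544 \cdot 10^{-5}$)
$\left(F - 5026\right) + 10986 = \left(\frac{1}{28949} - 5026\right) + 10986 = - \frac{145497673}{28949} + 10986 = \frac{172536041}{28949}$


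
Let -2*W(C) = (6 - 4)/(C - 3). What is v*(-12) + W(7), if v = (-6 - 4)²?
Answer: -4801/4 ≈ -1200.3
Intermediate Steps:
W(C) = -1/(-3 + C) (W(C) = -(6 - 4)/(2*(C - 3)) = -1/(-3 + C))
v = 100 (v = (-10)² = 100)
v*(-12) + W(7) = 100*(-12) - 1/(-3 + 7) = -1200 - 1/4 = -1200 - 1*¼ = -1200 - ¼ = -4801/4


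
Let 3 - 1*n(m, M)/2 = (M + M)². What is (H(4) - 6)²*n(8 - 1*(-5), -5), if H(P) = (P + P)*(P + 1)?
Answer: -224264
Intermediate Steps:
H(P) = 2*P*(1 + P) (H(P) = (2*P)*(1 + P) = 2*P*(1 + P))
n(m, M) = 6 - 8*M² (n(m, M) = 6 - 2*(M + M)² = 6 - 2*4*M² = 6 - 8*M²)
(H(4) - 6)²*n(8 - 1*(-5), -5) = (2*4*(1 + 4) - 6)²*(6 - 8*(-5)²) = (2*4*5 - 6)²*(6 - 8*25) = (40 - 6)²*(6 - 200) = 34²*(-194) = 1156*(-194) = -224264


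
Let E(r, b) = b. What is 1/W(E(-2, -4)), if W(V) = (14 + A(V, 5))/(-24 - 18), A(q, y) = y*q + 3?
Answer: 14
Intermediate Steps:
A(q, y) = 3 + q*y (A(q, y) = q*y + 3 = 3 + q*y)
W(V) = -17/42 - 5*V/42 (W(V) = (14 + (3 + V*5))/(-24 - 18) = (14 + (3 + 5*V))/(-42) = (17 + 5*V)*(-1/42) = -17/42 - 5*V/42)
1/W(E(-2, -4)) = 1/(-17/42 - 5/42*(-4)) = 1/(-17/42 + 10/21) = 1/(1/14) = 14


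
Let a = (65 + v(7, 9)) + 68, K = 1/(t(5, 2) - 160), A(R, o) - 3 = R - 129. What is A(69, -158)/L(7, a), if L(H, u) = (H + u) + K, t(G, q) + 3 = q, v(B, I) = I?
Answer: -3059/7996 ≈ -0.38257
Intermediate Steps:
A(R, o) = -126 + R (A(R, o) = 3 + (R - 129) = 3 + (-129 + R) = -126 + R)
t(G, q) = -3 + q
K = -1/161 (K = 1/((-3 + 2) - 160) = 1/(-1 - 160) = 1/(-161) = -1/161 ≈ -0.0062112)
a = 142 (a = (65 + 9) + 68 = 74 + 68 = 142)
L(H, u) = -1/161 + H + u (L(H, u) = (H + u) - 1/161 = -1/161 + H + u)
A(69, -158)/L(7, a) = (-126 + 69)/(-1/161 + 7 + 142) = -57/23988/161 = -57*161/23988 = -3059/7996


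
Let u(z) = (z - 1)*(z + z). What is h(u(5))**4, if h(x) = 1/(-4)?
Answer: 1/256 ≈ 0.0039063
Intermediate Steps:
u(z) = 2*z*(-1 + z) (u(z) = (-1 + z)*(2*z) = 2*z*(-1 + z))
h(x) = -1/4
h(u(5))**4 = (-1/4)**4 = 1/256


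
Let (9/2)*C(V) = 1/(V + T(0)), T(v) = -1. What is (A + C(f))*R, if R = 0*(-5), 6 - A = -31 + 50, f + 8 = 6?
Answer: 0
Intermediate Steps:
f = -2 (f = -8 + 6 = -2)
C(V) = 2/(9*(-1 + V)) (C(V) = 2/(9*(V - 1)) = 2/(9*(-1 + V)))
A = -13 (A = 6 - (-31 + 50) = 6 - 1*19 = 6 - 19 = -13)
R = 0
(A + C(f))*R = (-13 + 2/(9*(-1 - 2)))*0 = (-13 + (2/9)/(-3))*0 = (-13 + (2/9)*(-⅓))*0 = (-13 - 2/27)*0 = -353/27*0 = 0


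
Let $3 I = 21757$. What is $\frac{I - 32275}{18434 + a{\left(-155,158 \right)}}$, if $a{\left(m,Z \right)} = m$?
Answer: $- \frac{75068}{54837} \approx -1.3689$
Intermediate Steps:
$I = \frac{21757}{3}$ ($I = \frac{1}{3} \cdot 21757 = \frac{21757}{3} \approx 7252.3$)
$\frac{I - 32275}{18434 + a{\left(-155,158 \right)}} = \frac{\frac{21757}{3} - 32275}{18434 - 155} = - \frac{75068}{3 \cdot 18279} = \left(- \frac{75068}{3}\right) \frac{1}{18279} = - \frac{75068}{54837}$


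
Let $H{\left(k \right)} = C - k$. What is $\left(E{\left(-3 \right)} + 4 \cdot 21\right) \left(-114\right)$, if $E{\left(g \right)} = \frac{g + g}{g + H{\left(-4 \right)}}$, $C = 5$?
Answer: $-9462$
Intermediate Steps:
$H{\left(k \right)} = 5 - k$
$E{\left(g \right)} = \frac{2 g}{9 + g}$ ($E{\left(g \right)} = \frac{g + g}{g + \left(5 - -4\right)} = \frac{2 g}{g + \left(5 + 4\right)} = \frac{2 g}{g + 9} = \frac{2 g}{9 + g}$)
$\left(E{\left(-3 \right)} + 4 \cdot 21\right) \left(-114\right) = \left(2 \left(-3\right) \frac{1}{9 - 3} + 4 \cdot 21\right) \left(-114\right) = \left(2 \left(-3\right) \frac{1}{6} + 84\right) \left(-114\right) = \left(-1 + 84\right) \left(-114\right) = 83 \left(-114\right) = -9462$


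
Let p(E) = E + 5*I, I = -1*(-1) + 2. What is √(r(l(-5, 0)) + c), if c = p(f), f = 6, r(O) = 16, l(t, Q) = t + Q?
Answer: √37 ≈ 6.0828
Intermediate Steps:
l(t, Q) = Q + t
I = 3 (I = 1 + 2 = 3)
p(E) = 15 + E (p(E) = E + 5*3 = E + 15 = 15 + E)
c = 21 (c = 15 + 6 = 21)
√(r(l(-5, 0)) + c) = √(16 + 21) = √37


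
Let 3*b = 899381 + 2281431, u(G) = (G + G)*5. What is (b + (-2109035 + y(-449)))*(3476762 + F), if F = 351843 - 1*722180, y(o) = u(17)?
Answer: -3257379651925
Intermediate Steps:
u(G) = 10*G (u(G) = (2*G)*5 = 10*G)
y(o) = 170 (y(o) = 10*17 = 170)
b = 3180812/3 (b = (899381 + 2281431)/3 = (1/3)*3180812 = 3180812/3 ≈ 1.0603e+6)
F = -370337 (F = 351843 - 722180 = -370337)
(b + (-2109035 + y(-449)))*(3476762 + F) = (3180812/3 + (-2109035 + 170))*(3476762 - 370337) = (3180812/3 - 2108865)*3106425 = -3145783/3*3106425 = -3257379651925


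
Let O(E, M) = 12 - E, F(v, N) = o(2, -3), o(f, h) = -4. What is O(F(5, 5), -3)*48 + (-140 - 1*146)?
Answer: 482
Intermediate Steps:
F(v, N) = -4
O(F(5, 5), -3)*48 + (-140 - 1*146) = (12 - 1*(-4))*48 + (-140 - 1*146) = (12 + 4)*48 + (-140 - 146) = 16*48 - 286 = 768 - 286 = 482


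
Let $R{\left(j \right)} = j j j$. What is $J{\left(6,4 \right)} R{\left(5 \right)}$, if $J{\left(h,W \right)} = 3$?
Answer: $375$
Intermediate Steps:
$R{\left(j \right)} = j^{3}$ ($R{\left(j \right)} = j^{2} j = j^{3}$)
$J{\left(6,4 \right)} R{\left(5 \right)} = 3 \cdot 5^{3} = 3 \cdot 125 = 375$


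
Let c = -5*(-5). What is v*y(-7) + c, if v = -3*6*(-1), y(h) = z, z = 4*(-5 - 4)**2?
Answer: 5857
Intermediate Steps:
c = 25
z = 324 (z = 4*(-9)**2 = 4*81 = 324)
y(h) = 324
v = 18 (v = -18*(-1) = 18)
v*y(-7) + c = 18*324 + 25 = 5832 + 25 = 5857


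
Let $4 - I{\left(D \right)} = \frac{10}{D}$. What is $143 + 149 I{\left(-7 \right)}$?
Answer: $\frac{6663}{7} \approx 951.86$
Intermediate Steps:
$I{\left(D \right)} = 4 - \frac{10}{D}$
$143 + 149 I{\left(-7 \right)} = 143 + 149 \left(4 - \frac{10}{-7}\right) = 143 + 149 \left(4 - - \frac{10}{7}\right) = 143 + 149 \left(4 + \frac{10}{7}\right) = 143 + 149 \cdot \frac{38}{7} = 143 + \frac{5662}{7} = \frac{6663}{7}$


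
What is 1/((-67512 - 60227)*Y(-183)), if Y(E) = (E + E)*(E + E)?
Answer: -1/17111405484 ≈ -5.8441e-11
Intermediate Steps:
Y(E) = 4*E² (Y(E) = (2*E)*(2*E) = 4*E²)
1/((-67512 - 60227)*Y(-183)) = 1/((-67512 - 60227)*((4*(-183)²))) = 1/((-127739)*((4*33489))) = -1/127739/133956 = -1/127739*1/133956 = -1/17111405484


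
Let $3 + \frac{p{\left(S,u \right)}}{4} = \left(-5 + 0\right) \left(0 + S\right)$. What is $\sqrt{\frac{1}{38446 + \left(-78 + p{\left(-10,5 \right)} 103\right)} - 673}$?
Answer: $\frac{i \sqrt{560774513955}}{28866} \approx 25.942 i$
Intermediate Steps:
$p{\left(S,u \right)} = -12 - 20 S$ ($p{\left(S,u \right)} = -12 + 4 \left(-5 + 0\right) \left(0 + S\right) = -12 + 4 \left(- 5 S\right) = -12 - 20 S$)
$\sqrt{\frac{1}{38446 + \left(-78 + p{\left(-10,5 \right)} 103\right)} - 673} = \sqrt{\frac{1}{38446 - \left(78 - \left(-12 - -200\right) 103\right)} - 673} = \sqrt{\frac{1}{38446 - \left(78 - \left(-12 + 200\right) 103\right)} - 673} = \sqrt{\frac{1}{38446 + \left(-78 + 188 \cdot 103\right)} - 673} = \sqrt{\frac{1}{38446 + \left(-78 + 19364\right)} - 673} = \sqrt{\frac{1}{38446 + 19286} - 673} = \sqrt{\frac{1}{57732} - 673} = \sqrt{- \frac{38853635}{57732}} = \frac{i \sqrt{560774513955}}{28866}$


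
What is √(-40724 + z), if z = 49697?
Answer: 3*√997 ≈ 94.726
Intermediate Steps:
√(-40724 + z) = √(-40724 + 49697) = √8973 = 3*√997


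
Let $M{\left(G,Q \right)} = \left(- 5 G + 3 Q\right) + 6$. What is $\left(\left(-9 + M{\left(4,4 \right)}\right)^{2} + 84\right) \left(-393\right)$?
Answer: $-80565$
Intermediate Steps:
$M{\left(G,Q \right)} = 6 - 5 G + 3 Q$
$\left(\left(-9 + M{\left(4,4 \right)}\right)^{2} + 84\right) \left(-393\right) = \left(\left(-9 + \left(6 - 20 + 3 \cdot 4\right)\right)^{2} + 84\right) \left(-393\right) = \left(\left(-9 + \left(6 - 20 + 12\right)\right)^{2} + 84\right) \left(-393\right) = \left(\left(-9 - 2\right)^{2} + 84\right) \left(-393\right) = \left(\left(-11\right)^{2} + 84\right) \left(-393\right) = \left(121 + 84\right) \left(-393\right) = 205 \left(-393\right) = -80565$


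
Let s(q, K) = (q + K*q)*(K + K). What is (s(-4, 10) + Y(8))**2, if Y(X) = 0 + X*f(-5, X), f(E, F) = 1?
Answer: 760384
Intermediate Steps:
s(q, K) = 2*K*(q + K*q) (s(q, K) = (q + K*q)*(2*K) = 2*K*(q + K*q))
Y(X) = X (Y(X) = 0 + X*1 = 0 + X = X)
(s(-4, 10) + Y(8))**2 = (2*10*(-4)*(1 + 10) + 8)**2 = (2*10*(-4)*11 + 8)**2 = (-880 + 8)**2 = (-872)**2 = 760384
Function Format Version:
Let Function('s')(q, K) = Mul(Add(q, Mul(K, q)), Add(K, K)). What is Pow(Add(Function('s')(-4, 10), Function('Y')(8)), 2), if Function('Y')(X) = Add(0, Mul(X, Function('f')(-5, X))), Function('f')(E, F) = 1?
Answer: 760384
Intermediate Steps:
Function('s')(q, K) = Mul(2, K, Add(q, Mul(K, q))) (Function('s')(q, K) = Mul(Add(q, Mul(K, q)), Mul(2, K)) = Mul(2, K, Add(q, Mul(K, q))))
Function('Y')(X) = X (Function('Y')(X) = Add(0, Mul(X, 1)) = Add(0, X) = X)
Pow(Add(Function('s')(-4, 10), Function('Y')(8)), 2) = Pow(Add(Mul(2, 10, -4, Add(1, 10)), 8), 2) = Pow(Add(Mul(2, 10, -4, 11), 8), 2) = Pow(Add(-880, 8), 2) = Pow(-872, 2) = 760384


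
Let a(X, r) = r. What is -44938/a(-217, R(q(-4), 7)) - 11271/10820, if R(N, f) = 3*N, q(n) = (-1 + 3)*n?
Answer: 15186208/8115 ≈ 1871.4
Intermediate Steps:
q(n) = 2*n
-44938/a(-217, R(q(-4), 7)) - 11271/10820 = -44938/(3*(2*(-4))) - 11271/10820 = -44938/(3*(-8)) - 11271*1/10820 = -44938/(-24) - 11271/10820 = -44938*(-1/24) - 11271/10820 = 22469/12 - 11271/10820 = 15186208/8115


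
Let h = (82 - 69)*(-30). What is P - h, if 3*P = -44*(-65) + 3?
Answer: 4033/3 ≈ 1344.3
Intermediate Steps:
P = 2863/3 (P = (-44*(-65) + 3)/3 = (2860 + 3)/3 = (⅓)*2863 = 2863/3 ≈ 954.33)
h = -390 (h = 13*(-30) = -390)
P - h = 2863/3 - 1*(-390) = 2863/3 + 390 = 4033/3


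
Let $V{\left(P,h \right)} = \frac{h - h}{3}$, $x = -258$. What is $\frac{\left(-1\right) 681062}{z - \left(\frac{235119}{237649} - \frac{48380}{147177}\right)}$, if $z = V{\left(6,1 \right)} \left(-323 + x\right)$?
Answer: $\frac{23821142481459126}{23106650443} \approx 1.0309 \cdot 10^{6}$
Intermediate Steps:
$V{\left(P,h \right)} = 0$ ($V{\left(P,h \right)} = 0 \cdot \frac{1}{3} = 0$)
$z = 0$ ($z = 0 \left(-323 - 258\right) = 0 \left(-581\right) = 0$)
$\frac{\left(-1\right) 681062}{z - \left(\frac{235119}{237649} - \frac{48380}{147177}\right)} = \frac{\left(-1\right) 681062}{0 - \left(\frac{235119}{237649} - \frac{48380}{147177}\right)} = - \frac{681062}{0 - \left(235119 \cdot \frac{1}{237649} - \frac{48380}{147177}\right)} = - \frac{681062}{0 - \left(\frac{235119}{237649} - \frac{48380}{147177}\right)} = - \frac{681062}{0 - \frac{23106650443}{34976466873}} = - \frac{681062}{- \frac{23106650443}{34976466873}} = \left(-681062\right) \left(- \frac{34976466873}{23106650443}\right) = \frac{23821142481459126}{23106650443}$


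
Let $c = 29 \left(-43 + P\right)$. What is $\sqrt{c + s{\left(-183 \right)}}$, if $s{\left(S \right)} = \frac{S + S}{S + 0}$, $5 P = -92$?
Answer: $\frac{i \sqrt{44465}}{5} \approx 42.173 i$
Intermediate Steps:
$P = - \frac{92}{5}$ ($P = \frac{1}{5} \left(-92\right) = - \frac{92}{5} \approx -18.4$)
$s{\left(S \right)} = 2$ ($s{\left(S \right)} = \frac{2 S}{S} = 2$)
$c = - \frac{8903}{5}$ ($c = 29 \left(-43 - \frac{92}{5}\right) = 29 \left(- \frac{307}{5}\right) = - \frac{8903}{5} \approx -1780.6$)
$\sqrt{c + s{\left(-183 \right)}} = \sqrt{- \frac{8903}{5} + 2} = \sqrt{- \frac{8893}{5}} = \frac{i \sqrt{44465}}{5}$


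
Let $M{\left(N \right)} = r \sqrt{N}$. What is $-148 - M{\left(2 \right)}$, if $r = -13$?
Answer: $-148 + 13 \sqrt{2} \approx -129.62$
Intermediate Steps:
$M{\left(N \right)} = - 13 \sqrt{N}$
$-148 - M{\left(2 \right)} = -148 - - 13 \sqrt{2} = -148 + 13 \sqrt{2}$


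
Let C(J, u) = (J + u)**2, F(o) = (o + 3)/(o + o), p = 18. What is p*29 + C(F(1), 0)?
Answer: 526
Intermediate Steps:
F(o) = (3 + o)/(2*o) (F(o) = (3 + o)/((2*o)) = (3 + o)*(1/(2*o)) = (3 + o)/(2*o))
p*29 + C(F(1), 0) = 18*29 + ((1/2)*(3 + 1)/1 + 0)**2 = 522 + ((1/2)*1*4 + 0)**2 = 522 + (2 + 0)**2 = 522 + 2**2 = 522 + 4 = 526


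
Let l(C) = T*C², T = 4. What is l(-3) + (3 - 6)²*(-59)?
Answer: -495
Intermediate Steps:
l(C) = 4*C²
l(-3) + (3 - 6)²*(-59) = 4*(-3)² + (3 - 6)²*(-59) = 4*9 + (-3)²*(-59) = 36 + 9*(-59) = 36 - 531 = -495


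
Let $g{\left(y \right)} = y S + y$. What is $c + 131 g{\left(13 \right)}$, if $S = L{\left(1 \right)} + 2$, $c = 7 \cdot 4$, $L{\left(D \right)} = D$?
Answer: $6840$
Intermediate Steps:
$c = 28$
$S = 3$ ($S = 1 + 2 = 3$)
$g{\left(y \right)} = 4 y$ ($g{\left(y \right)} = y 3 + y = 3 y + y = 4 y$)
$c + 131 g{\left(13 \right)} = 28 + 131 \cdot 4 \cdot 13 = 28 + 131 \cdot 52 = 28 + 6812 = 6840$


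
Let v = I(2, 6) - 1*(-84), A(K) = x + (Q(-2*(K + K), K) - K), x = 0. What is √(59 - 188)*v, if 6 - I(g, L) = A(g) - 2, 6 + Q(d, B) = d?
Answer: 108*I*√129 ≈ 1226.6*I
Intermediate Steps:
Q(d, B) = -6 + d
A(K) = -6 - 5*K (A(K) = 0 + ((-6 - 2*(K + K)) - K) = 0 + ((-6 - 4*K) - K) = 0 + (-6 - 5*K) = -6 - 5*K)
I(g, L) = 14 + 5*g (I(g, L) = 6 - ((-6 - 5*g) - 2) = 6 - (-8 - 5*g) = 6 + (8 + 5*g) = 14 + 5*g)
v = 108 (v = (14 + 5*2) - 1*(-84) = (14 + 10) + 84 = 24 + 84 = 108)
√(59 - 188)*v = √(59 - 188)*108 = √(-129)*108 = (I*√129)*108 = 108*I*√129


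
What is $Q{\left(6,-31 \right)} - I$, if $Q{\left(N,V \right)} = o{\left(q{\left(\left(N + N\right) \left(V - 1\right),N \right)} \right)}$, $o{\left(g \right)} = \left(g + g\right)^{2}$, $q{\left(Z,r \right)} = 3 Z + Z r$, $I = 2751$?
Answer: $47772993$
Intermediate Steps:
$o{\left(g \right)} = 4 g^{2}$ ($o{\left(g \right)} = \left(2 g\right)^{2} = 4 g^{2}$)
$Q{\left(N,V \right)} = 16 N^{2} \left(-1 + V\right)^{2} \left(3 + N\right)^{2}$ ($Q{\left(N,V \right)} = 4 \left(\left(N + N\right) \left(V - 1\right) \left(3 + N\right)\right)^{2} = 4 \left(2 N \left(-1 + V\right) \left(3 + N\right)\right)^{2} = 4 \cdot 4 N^{2} \left(-1 + V\right)^{2} \left(3 + N\right)^{2} = 16 N^{2} \left(-1 + V\right)^{2} \left(3 + N\right)^{2}$)
$Q{\left(6,-31 \right)} - I = 16 \cdot 6^{2} \left(-1 - 31\right)^{2} \left(3 + 6\right)^{2} - 2751 = 16 \cdot 36 \left(-32\right)^{2} \cdot 9^{2} - 2751 = 16 \cdot 36 \cdot 1024 \cdot 81 - 2751 = 47775744 - 2751 = 47772993$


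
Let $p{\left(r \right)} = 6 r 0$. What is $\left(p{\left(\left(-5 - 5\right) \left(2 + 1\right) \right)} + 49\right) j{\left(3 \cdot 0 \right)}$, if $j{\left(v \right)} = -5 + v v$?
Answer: $-245$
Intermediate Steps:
$j{\left(v \right)} = -5 + v^{2}$
$p{\left(r \right)} = 0$
$\left(p{\left(\left(-5 - 5\right) \left(2 + 1\right) \right)} + 49\right) j{\left(3 \cdot 0 \right)} = \left(0 + 49\right) \left(-5 + \left(3 \cdot 0\right)^{2}\right) = 49 \left(-5 + 0^{2}\right) = 49 \left(-5 + 0\right) = 49 \left(-5\right) = -245$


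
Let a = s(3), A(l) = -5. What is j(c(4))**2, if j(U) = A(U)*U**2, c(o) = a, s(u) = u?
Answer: 2025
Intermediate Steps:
a = 3
c(o) = 3
j(U) = -5*U**2
j(c(4))**2 = (-5*3**2)**2 = (-5*9)**2 = (-45)**2 = 2025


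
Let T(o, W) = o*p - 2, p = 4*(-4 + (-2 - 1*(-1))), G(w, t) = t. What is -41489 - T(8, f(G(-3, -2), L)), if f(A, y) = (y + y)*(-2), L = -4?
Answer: -41327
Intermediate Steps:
p = -20 (p = 4*(-4 + (-2 + 1)) = 4*(-4 - 1) = 4*(-5) = -20)
f(A, y) = -4*y (f(A, y) = (2*y)*(-2) = -4*y)
T(o, W) = -2 - 20*o (T(o, W) = o*(-20) - 2 = -20*o - 2 = -2 - 20*o)
-41489 - T(8, f(G(-3, -2), L)) = -41489 - (-2 - 20*8) = -41489 - (-2 - 160) = -41489 - 1*(-162) = -41489 + 162 = -41327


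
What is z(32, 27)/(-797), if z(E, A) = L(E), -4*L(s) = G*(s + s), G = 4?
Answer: 64/797 ≈ 0.080301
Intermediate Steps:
L(s) = -2*s (L(s) = -(s + s) = -2*s)
z(E, A) = -2*E
z(32, 27)/(-797) = -2*32/(-797) = -64*(-1/797) = 64/797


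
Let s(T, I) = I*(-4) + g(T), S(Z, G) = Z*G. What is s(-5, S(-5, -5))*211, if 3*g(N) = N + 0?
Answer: -64355/3 ≈ -21452.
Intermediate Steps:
g(N) = N/3 (g(N) = (N + 0)/3 = N/3)
S(Z, G) = G*Z
s(T, I) = -4*I + T/3 (s(T, I) = I*(-4) + T/3 = -4*I + T/3)
s(-5, S(-5, -5))*211 = (-(-20)*(-5) + (⅓)*(-5))*211 = (-4*25 - 5/3)*211 = (-100 - 5/3)*211 = -305/3*211 = -64355/3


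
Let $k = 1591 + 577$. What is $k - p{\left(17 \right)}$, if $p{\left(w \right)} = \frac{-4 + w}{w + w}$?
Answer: $\frac{73699}{34} \approx 2167.6$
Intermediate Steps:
$p{\left(w \right)} = \frac{-4 + w}{2 w}$
$k = 2168$
$k - p{\left(17 \right)} = 2168 - \frac{-4 + 17}{2 \cdot 17} = 2168 - \frac{1}{2} \cdot \frac{1}{17} \cdot 13 = 2168 - \frac{13}{34} = \frac{73699}{34}$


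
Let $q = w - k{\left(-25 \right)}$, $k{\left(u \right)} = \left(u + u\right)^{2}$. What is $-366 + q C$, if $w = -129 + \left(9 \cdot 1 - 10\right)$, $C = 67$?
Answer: $-176576$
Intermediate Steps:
$k{\left(u \right)} = 4 u^{2}$ ($k{\left(u \right)} = \left(2 u\right)^{2} = 4 u^{2}$)
$w = -130$ ($w = -129 + \left(9 - 10\right) = -129 - 1 = -130$)
$q = -2630$ ($q = -130 - 4 \left(-25\right)^{2} = -130 - 4 \cdot 625 = -130 - 2500 = -2630$)
$-366 + q C = -366 - 176210 = -176576$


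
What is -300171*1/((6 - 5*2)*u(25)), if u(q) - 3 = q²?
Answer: 300171/2512 ≈ 119.49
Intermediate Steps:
u(q) = 3 + q²
-300171*1/((6 - 5*2)*u(25)) = -300171*1/((3 + 25²)*(6 - 5*2)) = -300171*1/((3 + 625)*(6 - 10)) = -300171/((-4*628)) = -300171/(-2512) = -300171*(-1/2512) = 300171/2512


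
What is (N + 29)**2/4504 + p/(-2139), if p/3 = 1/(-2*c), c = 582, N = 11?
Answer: 165986963/467251716 ≈ 0.35524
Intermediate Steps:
p = -1/388 (p = 3/((-2*582)) = 3/(-1164) = 3*(-1/1164) = -1/388 ≈ -0.0025773)
(N + 29)**2/4504 + p/(-2139) = (11 + 29)**2/4504 - 1/388/(-2139) = 40**2*(1/4504) - 1/388*(-1/2139) = 1600*(1/4504) + 1/829932 = 200/563 + 1/829932 = 165986963/467251716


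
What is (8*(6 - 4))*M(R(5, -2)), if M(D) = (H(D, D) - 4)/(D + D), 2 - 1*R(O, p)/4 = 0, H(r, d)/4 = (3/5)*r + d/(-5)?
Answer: 44/5 ≈ 8.8000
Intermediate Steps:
H(r, d) = -4*d/5 + 12*r/5 (H(r, d) = 4*((3/5)*r + d/(-5)) = 4*((3*(⅕))*r - d/5) = 4*(3*r/5 - d/5) = 4*(-d/5 + 3*r/5) = -4*d/5 + 12*r/5)
R(O, p) = 8 (R(O, p) = 8 - 4*0 = 8 + 0 = 8)
M(D) = (-4 + 8*D/5)/(2*D) (M(D) = ((-4*D/5 + 12*D/5) - 4)/(D + D) = (8*D/5 - 4)/((2*D)) = (-4 + 8*D/5)*(1/(2*D)) = (-4 + 8*D/5)/(2*D))
(8*(6 - 4))*M(R(5, -2)) = (8*(6 - 4))*(⅘ - 2/8) = (8*2)*(⅘ - 2*⅛) = 16*(⅘ - ¼) = 16*(11/20) = 44/5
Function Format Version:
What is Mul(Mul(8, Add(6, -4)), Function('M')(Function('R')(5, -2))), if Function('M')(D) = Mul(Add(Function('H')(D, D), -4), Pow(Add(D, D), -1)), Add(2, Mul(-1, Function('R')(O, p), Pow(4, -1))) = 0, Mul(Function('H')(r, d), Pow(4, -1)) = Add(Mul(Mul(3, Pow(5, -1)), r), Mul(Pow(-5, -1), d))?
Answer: Rational(44, 5) ≈ 8.8000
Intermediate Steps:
Function('H')(r, d) = Add(Mul(Rational(-4, 5), d), Mul(Rational(12, 5), r)) (Function('H')(r, d) = Mul(4, Add(Mul(Mul(3, Pow(5, -1)), r), Mul(Pow(-5, -1), d))) = Mul(4, Add(Mul(Mul(3, Rational(1, 5)), r), Mul(Rational(-1, 5), d))) = Mul(4, Add(Mul(Rational(3, 5), r), Mul(Rational(-1, 5), d))) = Mul(4, Add(Mul(Rational(-1, 5), d), Mul(Rational(3, 5), r))) = Add(Mul(Rational(-4, 5), d), Mul(Rational(12, 5), r)))
Function('R')(O, p) = 8 (Function('R')(O, p) = Add(8, Mul(-4, 0)) = Add(8, 0) = 8)
Function('M')(D) = Mul(Rational(1, 2), Pow(D, -1), Add(-4, Mul(Rational(8, 5), D))) (Function('M')(D) = Mul(Add(Add(Mul(Rational(-4, 5), D), Mul(Rational(12, 5), D)), -4), Pow(Add(D, D), -1)) = Mul(Add(Mul(Rational(8, 5), D), -4), Pow(Mul(2, D), -1)) = Mul(Add(-4, Mul(Rational(8, 5), D)), Mul(Rational(1, 2), Pow(D, -1))) = Mul(Rational(1, 2), Pow(D, -1), Add(-4, Mul(Rational(8, 5), D))))
Mul(Mul(8, Add(6, -4)), Function('M')(Function('R')(5, -2))) = Mul(Mul(8, Add(6, -4)), Add(Rational(4, 5), Mul(-2, Pow(8, -1)))) = Mul(Mul(8, 2), Add(Rational(4, 5), Mul(-2, Rational(1, 8)))) = Mul(16, Add(Rational(4, 5), Rational(-1, 4))) = Mul(16, Rational(11, 20)) = Rational(44, 5)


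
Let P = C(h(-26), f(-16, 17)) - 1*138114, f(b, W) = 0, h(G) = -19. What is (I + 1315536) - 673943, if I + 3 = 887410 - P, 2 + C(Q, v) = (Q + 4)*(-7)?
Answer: 1667011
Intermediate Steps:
C(Q, v) = -30 - 7*Q (C(Q, v) = -2 + (Q + 4)*(-7) = -2 + (4 + Q)*(-7) = -2 + (-28 - 7*Q) = -30 - 7*Q)
P = -138011 (P = (-30 - 7*(-19)) - 1*138114 = (-30 + 133) - 138114 = 103 - 138114 = -138011)
I = 1025418 (I = -3 + (887410 - 1*(-138011)) = -3 + (887410 + 138011) = -3 + 1025421 = 1025418)
(I + 1315536) - 673943 = (1025418 + 1315536) - 673943 = 2340954 - 673943 = 1667011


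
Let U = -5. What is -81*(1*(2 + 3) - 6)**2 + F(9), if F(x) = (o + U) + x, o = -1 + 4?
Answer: -74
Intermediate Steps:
o = 3
F(x) = -2 + x (F(x) = (3 - 5) + x = -2 + x)
-81*(1*(2 + 3) - 6)**2 + F(9) = -81*(1*(2 + 3) - 6)**2 + (-2 + 9) = -81*(1*5 - 6)**2 + 7 = -81*(5 - 6)**2 + 7 = -81*(-1)**2 + 7 = -81*1 + 7 = -81 + 7 = -74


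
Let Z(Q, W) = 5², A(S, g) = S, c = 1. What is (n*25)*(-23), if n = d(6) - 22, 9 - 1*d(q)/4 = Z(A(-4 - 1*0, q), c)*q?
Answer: 336950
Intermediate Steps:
Z(Q, W) = 25
d(q) = 36 - 100*q
n = -586 (n = (36 - 100*6) - 22 = (36 - 600) - 22 = -564 - 22 = -586)
(n*25)*(-23) = -586*25*(-23) = -14650*(-23) = 336950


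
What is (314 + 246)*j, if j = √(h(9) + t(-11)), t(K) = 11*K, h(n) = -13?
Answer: 560*I*√134 ≈ 6482.5*I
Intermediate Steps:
j = I*√134 (j = √(-13 + 11*(-11)) = √(-13 - 121) = √(-134) = I*√134 ≈ 11.576*I)
(314 + 246)*j = (314 + 246)*(I*√134) = 560*(I*√134) = 560*I*√134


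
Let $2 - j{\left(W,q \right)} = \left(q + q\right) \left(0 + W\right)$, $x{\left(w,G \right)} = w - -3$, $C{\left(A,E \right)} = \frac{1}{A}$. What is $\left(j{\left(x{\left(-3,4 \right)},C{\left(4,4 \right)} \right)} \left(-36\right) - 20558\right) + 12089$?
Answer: $-8541$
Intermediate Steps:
$x{\left(w,G \right)} = 3 + w$ ($x{\left(w,G \right)} = w + 3 = 3 + w$)
$j{\left(W,q \right)} = 2 - 2 W q$ ($j{\left(W,q \right)} = 2 - \left(q + q\right) \left(0 + W\right) = 2 - 2 q W = 2 - 2 W q$)
$\left(j{\left(x{\left(-3,4 \right)},C{\left(4,4 \right)} \right)} \left(-36\right) - 20558\right) + 12089 = \left(\left(2 - \frac{2 \left(3 - 3\right)}{4}\right) \left(-36\right) - 20558\right) + 12089 = \left(\left(2 - 0 \cdot \frac{1}{4}\right) \left(-36\right) - 20558\right) + 12089 = \left(\left(2 + 0\right) \left(-36\right) - 20558\right) + 12089 = \left(2 \left(-36\right) - 20558\right) + 12089 = \left(-72 - 20558\right) + 12089 = -20630 + 12089 = -8541$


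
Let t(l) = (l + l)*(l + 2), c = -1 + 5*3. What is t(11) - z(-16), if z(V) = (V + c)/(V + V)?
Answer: 4575/16 ≈ 285.94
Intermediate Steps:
c = 14 (c = -1 + 15 = 14)
z(V) = (14 + V)/(2*V) (z(V) = (V + 14)/(V + V) = (14 + V)/((2*V)) = (14 + V)*(1/(2*V)) = (14 + V)/(2*V))
t(l) = 2*l*(2 + l) (t(l) = (2*l)*(2 + l) = 2*l*(2 + l))
t(11) - z(-16) = 2*11*(2 + 11) - (14 - 16)/(2*(-16)) = 2*11*13 - (-1)*(-2)/(2*16) = 286 - 1*1/16 = 286 - 1/16 = 4575/16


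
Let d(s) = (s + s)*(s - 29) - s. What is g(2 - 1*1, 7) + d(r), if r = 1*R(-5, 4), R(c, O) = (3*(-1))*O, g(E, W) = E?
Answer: 997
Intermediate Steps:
R(c, O) = -3*O
r = -12 (r = 1*(-3*4) = 1*(-12) = -12)
d(s) = -s + 2*s*(-29 + s) (d(s) = (2*s)*(-29 + s) - s = 2*s*(-29 + s) - s = -s + 2*s*(-29 + s))
g(2 - 1*1, 7) + d(r) = (2 - 1*1) - 12*(-59 + 2*(-12)) = (2 - 1) - 12*(-59 - 24) = 1 - 12*(-83) = 1 + 996 = 997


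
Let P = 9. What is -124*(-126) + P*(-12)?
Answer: 15516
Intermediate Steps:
-124*(-126) + P*(-12) = -124*(-126) + 9*(-12) = 15624 - 108 = 15516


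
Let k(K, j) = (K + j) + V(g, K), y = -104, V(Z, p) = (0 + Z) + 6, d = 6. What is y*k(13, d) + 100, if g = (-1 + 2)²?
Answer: -2604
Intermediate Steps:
g = 1 (g = 1² = 1)
V(Z, p) = 6 + Z (V(Z, p) = Z + 6 = 6 + Z)
k(K, j) = 7 + K + j (k(K, j) = (K + j) + (6 + 1) = (K + j) + 7 = 7 + K + j)
y*k(13, d) + 100 = -104*(7 + 13 + 6) + 100 = -104*26 + 100 = -2704 + 100 = -2604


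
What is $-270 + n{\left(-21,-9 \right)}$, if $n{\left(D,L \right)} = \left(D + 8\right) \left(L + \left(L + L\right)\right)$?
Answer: $81$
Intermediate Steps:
$n{\left(D,L \right)} = 3 L \left(8 + D\right)$ ($n{\left(D,L \right)} = \left(8 + D\right) \left(L + 2 L\right) = \left(8 + D\right) 3 L = 3 L \left(8 + D\right)$)
$-270 + n{\left(-21,-9 \right)} = -270 + 3 \left(-9\right) \left(8 - 21\right) = -270 + 3 \left(-9\right) \left(-13\right) = -270 + 351 = 81$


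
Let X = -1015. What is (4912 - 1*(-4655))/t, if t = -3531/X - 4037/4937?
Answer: 47940763185/13334992 ≈ 3595.1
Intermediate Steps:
t = 13334992/5011055 (t = -3531/(-1015) - 4037/4937 = -3531*(-1/1015) - 4037*1/4937 = 3531/1015 - 4037/4937 = 13334992/5011055 ≈ 2.6611)
(4912 - 1*(-4655))/t = (4912 - 1*(-4655))/(13334992/5011055) = (4912 + 4655)*(5011055/13334992) = 9567*(5011055/13334992) = 47940763185/13334992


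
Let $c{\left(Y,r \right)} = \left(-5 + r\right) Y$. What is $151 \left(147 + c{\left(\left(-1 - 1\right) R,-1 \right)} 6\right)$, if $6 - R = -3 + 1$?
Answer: $109173$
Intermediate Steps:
$R = 8$ ($R = 6 - \left(-3 + 1\right) = 6 - -2 = 6 + 2 = 8$)
$c{\left(Y,r \right)} = Y \left(-5 + r\right)$
$151 \left(147 + c{\left(\left(-1 - 1\right) R,-1 \right)} 6\right) = 151 \left(147 + \left(-1 - 1\right) 8 \left(-5 - 1\right) 6\right) = 151 \left(147 + \left(-2\right) 8 \left(-6\right) 6\right) = 151 \left(147 + \left(-16\right) \left(-6\right) 6\right) = 151 \left(147 + 96 \cdot 6\right) = 151 \left(147 + 576\right) = 151 \cdot 723 = 109173$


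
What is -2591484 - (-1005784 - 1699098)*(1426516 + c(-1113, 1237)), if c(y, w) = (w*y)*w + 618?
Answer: -4602765062692850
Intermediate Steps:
c(y, w) = 618 + y*w**2 (c(y, w) = y*w**2 + 618 = 618 + y*w**2)
-2591484 - (-1005784 - 1699098)*(1426516 + c(-1113, 1237)) = -2591484 - (-1005784 - 1699098)*(1426516 + (618 - 1113*1237**2)) = -2591484 - (-2704882)*(1426516 + (618 - 1113*1530169)) = -2591484 - (-2704882)*(1426516 + (618 - 1703078097)) = -2591484 - (-2704882)*(1426516 - 1703077479) = -2591484 - (-2704882)*(-1701650963) = -2591484 - 1*4602765060101366 = -2591484 - 4602765060101366 = -4602765062692850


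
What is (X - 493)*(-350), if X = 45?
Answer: 156800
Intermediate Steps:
(X - 493)*(-350) = (45 - 493)*(-350) = -448*(-350) = 156800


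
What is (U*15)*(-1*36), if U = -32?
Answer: 17280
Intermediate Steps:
(U*15)*(-1*36) = (-32*15)*(-1*36) = -480*(-36) = 17280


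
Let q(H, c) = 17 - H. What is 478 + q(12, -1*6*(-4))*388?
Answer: 2418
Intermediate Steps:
478 + q(12, -1*6*(-4))*388 = 478 + (17 - 1*12)*388 = 478 + (17 - 12)*388 = 478 + 5*388 = 478 + 1940 = 2418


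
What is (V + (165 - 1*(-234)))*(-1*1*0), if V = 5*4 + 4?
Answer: 0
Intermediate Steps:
V = 24 (V = 20 + 4 = 24)
(V + (165 - 1*(-234)))*(-1*1*0) = (24 + (165 - 1*(-234)))*(-1*1*0) = (24 + (165 + 234))*(-1*0) = (24 + 399)*0 = 423*0 = 0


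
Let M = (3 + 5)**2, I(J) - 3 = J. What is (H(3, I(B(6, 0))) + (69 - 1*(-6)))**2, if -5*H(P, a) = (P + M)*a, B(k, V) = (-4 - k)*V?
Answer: 30276/25 ≈ 1211.0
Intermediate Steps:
B(k, V) = V*(-4 - k)
I(J) = 3 + J
M = 64 (M = 8**2 = 64)
H(P, a) = -a*(64 + P)/5 (H(P, a) = -(P + 64)*a/5 = -(64 + P)*a/5 = -a*(64 + P)/5)
(H(3, I(B(6, 0))) + (69 - 1*(-6)))**2 = (-(3 - 1*0*(4 + 6))*(64 + 3)/5 + (69 - 1*(-6)))**2 = (-1/5*(3 - 1*0*10)*67 + (69 + 6))**2 = (-1/5*(3 + 0)*67 + 75)**2 = (-1/5*3*67 + 75)**2 = (-201/5 + 75)**2 = (174/5)**2 = 30276/25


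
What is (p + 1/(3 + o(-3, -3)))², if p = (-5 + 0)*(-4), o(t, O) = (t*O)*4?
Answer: 609961/1521 ≈ 401.03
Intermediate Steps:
o(t, O) = 4*O*t (o(t, O) = (O*t)*4 = 4*O*t)
p = 20 (p = -5*(-4) = 20)
(p + 1/(3 + o(-3, -3)))² = (20 + 1/(3 + 4*(-3)*(-3)))² = (20 + 1/(3 + 36))² = (20 + 1/39)² = (781/39)² = 609961/1521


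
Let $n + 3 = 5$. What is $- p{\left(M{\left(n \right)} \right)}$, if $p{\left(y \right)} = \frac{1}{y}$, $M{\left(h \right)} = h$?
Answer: $- \frac{1}{2} \approx -0.5$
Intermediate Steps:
$n = 2$ ($n = -3 + 5 = 2$)
$- p{\left(M{\left(n \right)} \right)} = - \frac{1}{2}$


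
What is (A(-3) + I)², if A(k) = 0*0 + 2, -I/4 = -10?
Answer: 1764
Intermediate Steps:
I = 40 (I = -4*(-10) = 40)
A(k) = 2 (A(k) = 0 + 2 = 2)
(A(-3) + I)² = (2 + 40)² = 42² = 1764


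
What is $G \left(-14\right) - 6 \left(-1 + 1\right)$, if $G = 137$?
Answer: $-1918$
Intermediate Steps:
$G \left(-14\right) - 6 \left(-1 + 1\right) = 137 \left(-14\right) - 6 \left(-1 + 1\right) = -1918 - 0 = -1918 + 0 = -1918$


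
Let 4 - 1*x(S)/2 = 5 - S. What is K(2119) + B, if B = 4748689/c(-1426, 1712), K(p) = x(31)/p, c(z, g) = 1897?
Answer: 10062585811/4019743 ≈ 2503.3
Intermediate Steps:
x(S) = -2 + 2*S (x(S) = 8 - 2*(5 - S) = 8 + (-10 + 2*S) = -2 + 2*S)
K(p) = 60/p (K(p) = (-2 + 2*31)/p = (-2 + 62)/p = 60/p)
B = 4748689/1897 ≈ 2503.3
K(2119) + B = 60/2119 + 4748689/1897 = 10062585811/4019743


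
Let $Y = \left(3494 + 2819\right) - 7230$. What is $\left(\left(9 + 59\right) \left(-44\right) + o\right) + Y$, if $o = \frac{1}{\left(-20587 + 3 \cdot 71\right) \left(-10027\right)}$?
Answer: $- \frac{798569993081}{204290098} \approx -3909.0$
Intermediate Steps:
$Y = -917$ ($Y = 6313 - 7230 = -917$)
$o = \frac{1}{204290098}$ ($o = \frac{1}{-20587 + 213} \left(- \frac{1}{10027}\right) = \frac{1}{-20374} \left(- \frac{1}{10027}\right) = \left(- \frac{1}{20374}\right) \left(- \frac{1}{10027}\right) = \frac{1}{204290098} \approx 4.895 \cdot 10^{-9}$)
$\left(\left(9 + 59\right) \left(-44\right) + o\right) + Y = \left(\left(9 + 59\right) \left(-44\right) + \frac{1}{204290098}\right) - 917 = \left(68 \left(-44\right) + \frac{1}{204290098}\right) - 917 = \left(-2992 + \frac{1}{204290098}\right) - 917 = - \frac{611235973215}{204290098} - 917 = - \frac{798569993081}{204290098}$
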